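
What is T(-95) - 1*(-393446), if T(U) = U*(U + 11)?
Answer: 401426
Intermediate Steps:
T(U) = U*(11 + U)
T(-95) - 1*(-393446) = -95*(11 - 95) - 1*(-393446) = -95*(-84) + 393446 = 7980 + 393446 = 401426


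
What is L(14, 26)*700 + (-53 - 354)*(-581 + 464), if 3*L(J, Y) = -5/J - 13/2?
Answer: 46019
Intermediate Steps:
L(J, Y) = -13/6 - 5/(3*J) (L(J, Y) = (-5/J - 13/2)/3 = (-13/2 - 5/J)/3 = -13/6 - 5/(3*J))
L(14, 26)*700 + (-53 - 354)*(-581 + 464) = ((⅙)*(-10 - 13*14)/14)*700 + (-53 - 354)*(-581 + 464) = ((⅙)*(1/14)*(-10 - 182))*700 - 407*(-117) = ((⅙)*(1/14)*(-192))*700 + 47619 = -16/7*700 + 47619 = -1600 + 47619 = 46019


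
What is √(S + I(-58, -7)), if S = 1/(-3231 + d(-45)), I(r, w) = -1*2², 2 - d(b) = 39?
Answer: I*√10680641/1634 ≈ 2.0001*I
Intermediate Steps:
d(b) = -37 (d(b) = 2 - 1*39 = 2 - 39 = -37)
I(r, w) = -4 (I(r, w) = -1*4 = -4)
S = -1/3268 (S = 1/(-3231 - 37) = 1/(-3268) = -1/3268 ≈ -0.00030600)
√(S + I(-58, -7)) = √(-1/3268 - 4) = √(-13073/3268) = I*√10680641/1634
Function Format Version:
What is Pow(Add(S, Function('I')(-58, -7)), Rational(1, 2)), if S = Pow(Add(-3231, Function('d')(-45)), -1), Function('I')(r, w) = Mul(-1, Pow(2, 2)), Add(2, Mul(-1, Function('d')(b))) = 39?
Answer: Mul(Rational(1, 1634), I, Pow(10680641, Rational(1, 2))) ≈ Mul(2.0001, I)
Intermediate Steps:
Function('d')(b) = -37 (Function('d')(b) = Add(2, Mul(-1, 39)) = Add(2, -39) = -37)
Function('I')(r, w) = -4 (Function('I')(r, w) = Mul(-1, 4) = -4)
S = Rational(-1, 3268) (S = Pow(Add(-3231, -37), -1) = Pow(-3268, -1) = Rational(-1, 3268) ≈ -0.00030600)
Pow(Add(S, Function('I')(-58, -7)), Rational(1, 2)) = Pow(Add(Rational(-1, 3268), -4), Rational(1, 2)) = Pow(Rational(-13073, 3268), Rational(1, 2)) = Mul(Rational(1, 1634), I, Pow(10680641, Rational(1, 2)))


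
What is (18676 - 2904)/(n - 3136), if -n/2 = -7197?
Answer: 7886/5629 ≈ 1.4010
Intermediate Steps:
n = 14394 (n = -2*(-7197) = 14394)
(18676 - 2904)/(n - 3136) = (18676 - 2904)/(14394 - 3136) = 15772/11258 = 15772*(1/11258) = 7886/5629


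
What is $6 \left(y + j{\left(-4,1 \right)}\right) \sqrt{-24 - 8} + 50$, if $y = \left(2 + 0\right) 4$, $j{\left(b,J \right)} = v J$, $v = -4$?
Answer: $50 + 96 i \sqrt{2} \approx 50.0 + 135.76 i$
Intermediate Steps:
$j{\left(b,J \right)} = - 4 J$
$y = 8$ ($y = 2 \cdot 4 = 8$)
$6 \left(y + j{\left(-4,1 \right)}\right) \sqrt{-24 - 8} + 50 = 6 \left(8 - 4\right) \sqrt{-24 - 8} + 50 = 6 \left(8 - 4\right) \sqrt{-32} + 50 = 6 \cdot 4 \cdot 4 i \sqrt{2} + 50 = 24 \cdot 4 i \sqrt{2} + 50 = 96 i \sqrt{2} + 50 = 50 + 96 i \sqrt{2}$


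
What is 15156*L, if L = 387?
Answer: 5865372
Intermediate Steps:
15156*L = 15156*387 = 5865372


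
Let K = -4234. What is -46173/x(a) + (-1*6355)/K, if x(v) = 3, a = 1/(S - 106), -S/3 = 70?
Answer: -65159139/4234 ≈ -15390.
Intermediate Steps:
S = -210 (S = -3*70 = -210)
a = -1/316 (a = 1/(-210 - 106) = 1/(-316) = -1/316 ≈ -0.0031646)
-46173/x(a) + (-1*6355)/K = -46173/3 - 1*6355/(-4234) = -46173*⅓ - 6355*(-1/4234) = -15391 + 6355/4234 = -65159139/4234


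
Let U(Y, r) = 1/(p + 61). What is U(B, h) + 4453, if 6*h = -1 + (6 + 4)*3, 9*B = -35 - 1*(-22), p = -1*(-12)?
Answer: 325070/73 ≈ 4453.0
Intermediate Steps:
p = 12
B = -13/9 (B = (-35 - 1*(-22))/9 = (-35 + 22)/9 = (⅑)*(-13) = -13/9 ≈ -1.4444)
h = 29/6 (h = (-1 + (6 + 4)*3)/6 = (-1 + 10*3)/6 = (-1 + 30)/6 = (⅙)*29 = 29/6 ≈ 4.8333)
U(Y, r) = 1/73 (U(Y, r) = 1/(12 + 61) = 1/73)
U(B, h) + 4453 = 1/73 + 4453 = 325070/73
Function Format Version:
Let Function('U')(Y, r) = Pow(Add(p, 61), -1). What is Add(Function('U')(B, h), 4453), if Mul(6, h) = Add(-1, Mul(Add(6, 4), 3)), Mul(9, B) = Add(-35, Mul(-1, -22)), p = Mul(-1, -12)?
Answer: Rational(325070, 73) ≈ 4453.0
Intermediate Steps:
p = 12
B = Rational(-13, 9) (B = Mul(Rational(1, 9), Add(-35, Mul(-1, -22))) = Mul(Rational(1, 9), Add(-35, 22)) = Mul(Rational(1, 9), -13) = Rational(-13, 9) ≈ -1.4444)
h = Rational(29, 6) (h = Mul(Rational(1, 6), Add(-1, Mul(Add(6, 4), 3))) = Mul(Rational(1, 6), Add(-1, Mul(10, 3))) = Mul(Rational(1, 6), Add(-1, 30)) = Mul(Rational(1, 6), 29) = Rational(29, 6) ≈ 4.8333)
Function('U')(Y, r) = Rational(1, 73) (Function('U')(Y, r) = Pow(Add(12, 61), -1) = Pow(73, -1) = Rational(1, 73))
Add(Function('U')(B, h), 4453) = Add(Rational(1, 73), 4453) = Rational(325070, 73)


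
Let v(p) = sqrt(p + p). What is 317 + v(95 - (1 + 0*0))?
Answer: 317 + 2*sqrt(47) ≈ 330.71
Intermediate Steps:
v(p) = sqrt(2)*sqrt(p) (v(p) = sqrt(2*p) = sqrt(2)*sqrt(p))
317 + v(95 - (1 + 0*0)) = 317 + sqrt(2)*sqrt(95 - (1 + 0*0)) = 317 + sqrt(2)*sqrt(95 - (1 + 0)) = 317 + sqrt(2)*sqrt(95 - 1*1) = 317 + sqrt(2)*sqrt(95 - 1) = 317 + sqrt(2)*sqrt(94) = 317 + 2*sqrt(47)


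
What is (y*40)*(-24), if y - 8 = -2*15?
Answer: 21120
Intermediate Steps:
y = -22 (y = 8 - 2*15 = 8 - 30 = -22)
(y*40)*(-24) = -22*40*(-24) = -880*(-24) = 21120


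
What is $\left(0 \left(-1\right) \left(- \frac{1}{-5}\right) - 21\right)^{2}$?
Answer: $441$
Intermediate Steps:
$\left(0 \left(-1\right) \left(- \frac{1}{-5}\right) - 21\right)^{2} = \left(0 \left(\left(-1\right) \left(- \frac{1}{5}\right)\right) - 21\right)^{2} = \left(0 \cdot \frac{1}{5} - 21\right)^{2} = \left(0 - 21\right)^{2} = \left(-21\right)^{2} = 441$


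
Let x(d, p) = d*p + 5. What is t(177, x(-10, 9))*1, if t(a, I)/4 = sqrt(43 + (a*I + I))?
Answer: 4*I*sqrt(15087) ≈ 491.32*I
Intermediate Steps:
x(d, p) = 5 + d*p
t(a, I) = 4*sqrt(43 + I + I*a) (t(a, I) = 4*sqrt(43 + (a*I + I)) = 4*sqrt(43 + (I*a + I)) = 4*sqrt(43 + (I + I*a)) = 4*sqrt(43 + I + I*a))
t(177, x(-10, 9))*1 = (4*sqrt(43 + (5 - 10*9) + (5 - 10*9)*177))*1 = (4*sqrt(43 + (5 - 90) + (5 - 90)*177))*1 = (4*sqrt(43 - 85 - 85*177))*1 = (4*sqrt(43 - 85 - 15045))*1 = (4*sqrt(-15087))*1 = (4*(I*sqrt(15087)))*1 = (4*I*sqrt(15087))*1 = 4*I*sqrt(15087)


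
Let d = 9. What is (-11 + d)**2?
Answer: 4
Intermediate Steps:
(-11 + d)**2 = (-11 + 9)**2 = (-2)**2 = 4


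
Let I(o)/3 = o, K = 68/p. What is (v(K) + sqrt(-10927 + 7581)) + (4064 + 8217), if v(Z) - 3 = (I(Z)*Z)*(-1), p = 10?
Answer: 303632/25 + I*sqrt(3346) ≈ 12145.0 + 57.845*I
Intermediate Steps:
K = 34/5 (K = 68/10 = 68*(1/10) = 34/5 ≈ 6.8000)
I(o) = 3*o
v(Z) = 3 - 3*Z**2 (v(Z) = 3 + ((3*Z)*Z)*(-1) = 3 + (3*Z**2)*(-1) = 3 - 3*Z**2)
(v(K) + sqrt(-10927 + 7581)) + (4064 + 8217) = ((3 - 3*(34/5)**2) + sqrt(-10927 + 7581)) + (4064 + 8217) = ((3 - 3*1156/25) + sqrt(-3346)) + 12281 = ((3 - 3468/25) + I*sqrt(3346)) + 12281 = (-3393/25 + I*sqrt(3346)) + 12281 = 303632/25 + I*sqrt(3346)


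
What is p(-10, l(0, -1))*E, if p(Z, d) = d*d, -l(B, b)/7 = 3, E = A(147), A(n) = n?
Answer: 64827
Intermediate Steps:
E = 147
l(B, b) = -21 (l(B, b) = -7*3 = -21)
p(Z, d) = d²
p(-10, l(0, -1))*E = (-21)²*147 = 441*147 = 64827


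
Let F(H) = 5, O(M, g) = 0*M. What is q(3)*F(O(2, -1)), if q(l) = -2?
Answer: -10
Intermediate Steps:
O(M, g) = 0
q(3)*F(O(2, -1)) = -2*5 = -10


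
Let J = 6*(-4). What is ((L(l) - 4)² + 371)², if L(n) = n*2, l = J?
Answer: 9455625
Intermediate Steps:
J = -24
l = -24
L(n) = 2*n
((L(l) - 4)² + 371)² = ((2*(-24) - 4)² + 371)² = ((-48 - 4)² + 371)² = ((-52)² + 371)² = (2704 + 371)² = 3075² = 9455625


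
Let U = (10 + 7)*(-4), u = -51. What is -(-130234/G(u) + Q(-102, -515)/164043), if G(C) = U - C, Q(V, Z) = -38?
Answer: -21363975416/2788731 ≈ -7660.8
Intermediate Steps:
U = -68 (U = 17*(-4) = -68)
G(C) = -68 - C
-(-130234/G(u) + Q(-102, -515)/164043) = -(-130234/(-68 - 1*(-51)) - 38/164043) = -(-130234/(-68 + 51) - 38*1/164043) = -(-130234/(-17) - 38/164043) = -(-130234*(-1/17) - 38/164043) = -(130234/17 - 38/164043) = -1*21363975416/2788731 = -21363975416/2788731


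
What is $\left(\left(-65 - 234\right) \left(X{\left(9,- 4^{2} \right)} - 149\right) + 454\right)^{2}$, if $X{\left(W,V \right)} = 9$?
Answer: $1790474596$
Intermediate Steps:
$\left(\left(-65 - 234\right) \left(X{\left(9,- 4^{2} \right)} - 149\right) + 454\right)^{2} = \left(\left(-65 - 234\right) \left(9 - 149\right) + 454\right)^{2} = \left(\left(-299\right) \left(-140\right) + 454\right)^{2} = \left(41860 + 454\right)^{2} = 42314^{2} = 1790474596$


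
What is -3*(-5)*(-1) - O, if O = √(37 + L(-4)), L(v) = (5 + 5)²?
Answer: -15 - √137 ≈ -26.705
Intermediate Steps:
L(v) = 100 (L(v) = 10² = 100)
O = √137 (O = √(37 + 100) = √137 ≈ 11.705)
-3*(-5)*(-1) - O = -3*(-5)*(-1) - √137 = 15*(-1) - √137 = -15 - √137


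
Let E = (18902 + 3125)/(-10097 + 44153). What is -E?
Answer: -22027/34056 ≈ -0.64679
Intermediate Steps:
E = 22027/34056 ≈ 0.64679
-E = -1*22027/34056 = -22027/34056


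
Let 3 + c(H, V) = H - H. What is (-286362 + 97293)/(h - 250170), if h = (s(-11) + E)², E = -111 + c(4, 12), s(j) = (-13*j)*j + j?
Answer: -63023/877678 ≈ -0.071807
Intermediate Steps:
c(H, V) = -3 (c(H, V) = -3 + (H - H) = -3 + 0 = -3)
s(j) = j - 13*j² (s(j) = -13*j² + j = j - 13*j²)
E = -114 (E = -111 - 3 = -114)
h = 2883204 (h = (-11*(1 - 13*(-11)) - 114)² = (-11*(1 + 143) - 114)² = (-11*144 - 114)² = (-1584 - 114)² = (-1698)² = 2883204)
(-286362 + 97293)/(h - 250170) = (-286362 + 97293)/(2883204 - 250170) = -189069/2633034 = -189069*1/2633034 = -63023/877678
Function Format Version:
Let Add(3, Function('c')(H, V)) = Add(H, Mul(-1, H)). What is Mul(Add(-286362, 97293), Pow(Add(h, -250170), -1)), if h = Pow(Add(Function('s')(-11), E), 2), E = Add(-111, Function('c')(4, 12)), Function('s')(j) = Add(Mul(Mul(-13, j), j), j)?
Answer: Rational(-63023, 877678) ≈ -0.071807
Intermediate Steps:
Function('c')(H, V) = -3 (Function('c')(H, V) = Add(-3, Add(H, Mul(-1, H))) = Add(-3, 0) = -3)
Function('s')(j) = Add(j, Mul(-13, Pow(j, 2))) (Function('s')(j) = Add(Mul(-13, Pow(j, 2)), j) = Add(j, Mul(-13, Pow(j, 2))))
E = -114 (E = Add(-111, -3) = -114)
h = 2883204 (h = Pow(Add(Mul(-11, Add(1, Mul(-13, -11))), -114), 2) = Pow(Add(Mul(-11, Add(1, 143)), -114), 2) = Pow(Add(Mul(-11, 144), -114), 2) = Pow(Add(-1584, -114), 2) = Pow(-1698, 2) = 2883204)
Mul(Add(-286362, 97293), Pow(Add(h, -250170), -1)) = Mul(Add(-286362, 97293), Pow(Add(2883204, -250170), -1)) = Mul(-189069, Pow(2633034, -1)) = Mul(-189069, Rational(1, 2633034)) = Rational(-63023, 877678)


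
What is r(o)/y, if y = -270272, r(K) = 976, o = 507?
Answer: -61/16892 ≈ -0.0036112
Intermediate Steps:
r(o)/y = 976/(-270272) = 976*(-1/270272) = -61/16892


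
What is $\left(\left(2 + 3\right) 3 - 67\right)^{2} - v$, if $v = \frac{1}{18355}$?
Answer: $\frac{49631919}{18355} \approx 2704.0$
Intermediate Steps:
$v = \frac{1}{18355} \approx 5.4481 \cdot 10^{-5}$
$\left(\left(2 + 3\right) 3 - 67\right)^{2} - v = \left(\left(2 + 3\right) 3 - 67\right)^{2} - \frac{1}{18355} = \left(5 \cdot 3 - 67\right)^{2} - \frac{1}{18355} = \left(15 - 67\right)^{2} - \frac{1}{18355} = \left(-52\right)^{2} - \frac{1}{18355} = 2704 - \frac{1}{18355} = \frac{49631919}{18355}$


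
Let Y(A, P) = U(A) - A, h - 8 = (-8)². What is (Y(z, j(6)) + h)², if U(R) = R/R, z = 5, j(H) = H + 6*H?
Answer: 4624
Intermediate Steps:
j(H) = 7*H
U(R) = 1
h = 72 (h = 8 + (-8)² = 8 + 64 = 72)
Y(A, P) = 1 - A
(Y(z, j(6)) + h)² = ((1 - 1*5) + 72)² = ((1 - 5) + 72)² = (-4 + 72)² = 68² = 4624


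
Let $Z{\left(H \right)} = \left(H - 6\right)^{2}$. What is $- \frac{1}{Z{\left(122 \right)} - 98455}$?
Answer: $\frac{1}{84999} \approx 1.1765 \cdot 10^{-5}$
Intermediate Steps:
$Z{\left(H \right)} = \left(-6 + H\right)^{2}$
$- \frac{1}{Z{\left(122 \right)} - 98455} = - \frac{1}{\left(-6 + 122\right)^{2} - 98455} = - \frac{1}{116^{2} - 98455} = - \frac{1}{13456 - 98455} = - \frac{1}{-84999} = \left(-1\right) \left(- \frac{1}{84999}\right) = \frac{1}{84999}$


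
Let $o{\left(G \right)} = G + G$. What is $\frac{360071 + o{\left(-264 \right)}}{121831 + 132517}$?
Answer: $\frac{359543}{254348} \approx 1.4136$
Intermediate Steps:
$o{\left(G \right)} = 2 G$
$\frac{360071 + o{\left(-264 \right)}}{121831 + 132517} = \frac{360071 + 2 \left(-264\right)}{121831 + 132517} = \frac{360071 - 528}{254348} = 359543 \cdot \frac{1}{254348} = \frac{359543}{254348}$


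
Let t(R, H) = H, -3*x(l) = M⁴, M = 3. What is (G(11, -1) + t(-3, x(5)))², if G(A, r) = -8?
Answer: 1225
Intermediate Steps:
x(l) = -27 (x(l) = -⅓*3⁴ = -⅓*81 = -27)
(G(11, -1) + t(-3, x(5)))² = (-8 - 27)² = (-35)² = 1225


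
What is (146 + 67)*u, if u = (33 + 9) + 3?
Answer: 9585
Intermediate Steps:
u = 45 (u = 42 + 3 = 45)
(146 + 67)*u = (146 + 67)*45 = 213*45 = 9585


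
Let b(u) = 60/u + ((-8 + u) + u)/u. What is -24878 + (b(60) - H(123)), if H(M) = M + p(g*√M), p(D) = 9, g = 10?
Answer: -375107/15 ≈ -25007.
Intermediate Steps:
b(u) = 60/u + (-8 + 2*u)/u
H(M) = 9 + M (H(M) = M + 9 = 9 + M)
-24878 + (b(60) - H(123)) = -24878 + ((2 + 52/60) - (9 + 123)) = -24878 + ((2 + 52*(1/60)) - 1*132) = -24878 + ((2 + 13/15) - 132) = -24878 + (43/15 - 132) = -24878 - 1937/15 = -375107/15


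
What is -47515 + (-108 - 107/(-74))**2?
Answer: -198018915/5476 ≈ -36161.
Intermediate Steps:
-47515 + (-108 - 107/(-74))**2 = -47515 + (-108 - 107*(-1/74))**2 = -47515 + (-108 + 107/74)**2 = -47515 + (-7885/74)**2 = -47515 + 62173225/5476 = -198018915/5476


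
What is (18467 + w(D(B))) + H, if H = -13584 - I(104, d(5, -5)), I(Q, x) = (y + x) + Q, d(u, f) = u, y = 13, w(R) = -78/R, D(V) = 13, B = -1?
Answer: 4755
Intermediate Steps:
I(Q, x) = 13 + Q + x (I(Q, x) = (13 + x) + Q = 13 + Q + x)
H = -13706 (H = -13584 - (13 + 104 + 5) = -13584 - 1*122 = -13584 - 122 = -13706)
(18467 + w(D(B))) + H = (18467 - 78/13) - 13706 = (18467 - 78*1/13) - 13706 = (18467 - 6) - 13706 = 18461 - 13706 = 4755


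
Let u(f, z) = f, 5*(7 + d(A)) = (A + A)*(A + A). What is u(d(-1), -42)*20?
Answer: -124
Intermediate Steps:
d(A) = -7 + 4*A²/5 (d(A) = -7 + ((A + A)*(A + A))/5 = -7 + ((2*A)*(2*A))/5 = -7 + (4*A²)/5 = -7 + 4*A²/5)
u(d(-1), -42)*20 = (-7 + (⅘)*(-1)²)*20 = (-7 + (⅘)*1)*20 = (-7 + ⅘)*20 = -31/5*20 = -124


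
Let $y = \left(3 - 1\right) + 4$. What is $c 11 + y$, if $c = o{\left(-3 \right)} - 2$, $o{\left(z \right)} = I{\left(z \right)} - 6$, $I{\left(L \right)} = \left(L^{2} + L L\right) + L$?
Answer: $83$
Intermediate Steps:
$I{\left(L \right)} = L + 2 L^{2}$ ($I{\left(L \right)} = \left(L^{2} + L^{2}\right) + L = 2 L^{2} + L = L + 2 L^{2}$)
$y = 6$ ($y = 2 + 4 = 6$)
$o{\left(z \right)} = -6 + z \left(1 + 2 z\right)$ ($o{\left(z \right)} = z \left(1 + 2 z\right) - 6 = -6 + z \left(1 + 2 z\right)$)
$c = 7$ ($c = \left(-6 - 3 \left(1 + 2 \left(-3\right)\right)\right) - 2 = \left(-6 - 3 \left(1 - 6\right)\right) - 2 = \left(-6 - -15\right) - 2 = \left(-6 + 15\right) - 2 = 9 - 2 = 7$)
$c 11 + y = 7 \cdot 11 + 6 = 77 + 6 = 83$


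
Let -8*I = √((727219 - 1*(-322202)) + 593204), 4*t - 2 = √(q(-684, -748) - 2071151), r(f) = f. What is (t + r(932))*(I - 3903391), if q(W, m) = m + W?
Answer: -(3730 + 3*I*√230287)*(31227128 + 5*√65705)/32 ≈ -3.6401e+9 - 1.4049e+9*I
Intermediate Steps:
q(W, m) = W + m
t = ½ + 3*I*√230287/4 (t = ½ + √((-684 - 748) - 2071151)/4 = ½ + √(-1432 - 2071151)/4 = ½ + √(-2072583)/4 = ½ + (3*I*√230287)/4 = ½ + 3*I*√230287/4 ≈ 0.5 + 359.91*I)
I = -5*√65705/8 (I = -√((727219 - 1*(-322202)) + 593204)/8 = -√((727219 + 322202) + 593204)/8 = -√(1049421 + 593204)/8 = -5*√65705/8 ≈ -160.21)
(t + r(932))*(I - 3903391) = ((½ + 3*I*√230287/4) + 932)*(-5*√65705/8 - 3903391) = (1865/2 + 3*I*√230287/4)*(-3903391 - 5*√65705/8) = (-3903391 - 5*√65705/8)*(1865/2 + 3*I*√230287/4)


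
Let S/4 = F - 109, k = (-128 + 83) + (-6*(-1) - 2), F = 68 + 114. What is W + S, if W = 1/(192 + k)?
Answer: 44093/151 ≈ 292.01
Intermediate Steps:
F = 182
k = -41 (k = -45 + (6 - 2) = -45 + 4 = -41)
S = 292 (S = 4*(182 - 109) = 4*73 = 292)
W = 1/151 (W = 1/(192 - 41) = 1/151 ≈ 0.0066225)
W + S = 1/151 + 292 = 44093/151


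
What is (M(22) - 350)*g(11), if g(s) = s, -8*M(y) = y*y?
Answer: -9031/2 ≈ -4515.5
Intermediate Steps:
M(y) = -y²/8 (M(y) = -y*y/8 = -y²/8)
(M(22) - 350)*g(11) = (-⅛*22² - 350)*11 = (-⅛*484 - 350)*11 = (-121/2 - 350)*11 = -821/2*11 = -9031/2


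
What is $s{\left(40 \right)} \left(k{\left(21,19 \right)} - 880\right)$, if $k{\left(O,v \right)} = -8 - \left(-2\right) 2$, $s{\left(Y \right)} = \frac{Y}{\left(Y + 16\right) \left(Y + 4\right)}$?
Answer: $- \frac{1105}{77} \approx -14.351$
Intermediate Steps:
$s{\left(Y \right)} = \frac{Y}{\left(4 + Y\right) \left(16 + Y\right)}$ ($s{\left(Y \right)} = \frac{Y}{\left(16 + Y\right) \left(4 + Y\right)} = \frac{Y}{\left(4 + Y\right) \left(16 + Y\right)}$)
$k{\left(O,v \right)} = -4$ ($k{\left(O,v \right)} = -8 - -4 = -8 + 4 = -4$)
$s{\left(40 \right)} \left(k{\left(21,19 \right)} - 880\right) = \frac{40}{64 + 40^{2} + 20 \cdot 40} \left(-4 - 880\right) = \frac{40}{64 + 1600 + 800} \left(-884\right) = \frac{40}{2464} \left(-884\right) = 40 \cdot \frac{1}{2464} \left(-884\right) = \frac{5}{308} \left(-884\right) = - \frac{1105}{77}$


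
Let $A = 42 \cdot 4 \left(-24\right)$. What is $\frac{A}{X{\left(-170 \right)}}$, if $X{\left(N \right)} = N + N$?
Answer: $\frac{1008}{85} \approx 11.859$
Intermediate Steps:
$X{\left(N \right)} = 2 N$
$A = -4032$ ($A = 168 \left(-24\right) = -4032$)
$\frac{A}{X{\left(-170 \right)}} = - \frac{4032}{2 \left(-170\right)} = - \frac{4032}{-340} = \left(-4032\right) \left(- \frac{1}{340}\right) = \frac{1008}{85}$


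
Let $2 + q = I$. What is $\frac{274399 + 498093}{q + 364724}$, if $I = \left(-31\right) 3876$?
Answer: $\frac{55178}{17469} \approx 3.1586$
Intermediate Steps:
$I = -120156$
$q = -120158$ ($q = -2 - 120156 = -120158$)
$\frac{274399 + 498093}{q + 364724} = \frac{274399 + 498093}{-120158 + 364724} = \frac{772492}{244566} = 772492 \cdot \frac{1}{244566} = \frac{55178}{17469}$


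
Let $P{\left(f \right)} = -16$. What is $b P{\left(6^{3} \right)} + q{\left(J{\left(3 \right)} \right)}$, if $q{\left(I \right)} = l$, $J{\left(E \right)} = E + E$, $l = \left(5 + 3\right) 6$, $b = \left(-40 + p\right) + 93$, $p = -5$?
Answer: $-720$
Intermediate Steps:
$b = 48$ ($b = \left(-40 - 5\right) + 93 = -45 + 93 = 48$)
$l = 48$ ($l = 8 \cdot 6 = 48$)
$J{\left(E \right)} = 2 E$
$q{\left(I \right)} = 48$
$b P{\left(6^{3} \right)} + q{\left(J{\left(3 \right)} \right)} = 48 \left(-16\right) + 48 = -768 + 48 = -720$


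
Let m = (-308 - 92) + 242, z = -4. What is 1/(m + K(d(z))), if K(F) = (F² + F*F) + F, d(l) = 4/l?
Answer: -1/157 ≈ -0.0063694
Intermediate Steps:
K(F) = F + 2*F² (K(F) = (F² + F²) + F = 2*F² + F = F + 2*F²)
m = -158 (m = -400 + 242 = -158)
1/(m + K(d(z))) = 1/(-158 + (4/(-4))*(1 + 2*(4/(-4)))) = 1/(-158 + (4*(-¼))*(1 + 2*(4*(-¼)))) = 1/(-158 - (1 + 2*(-1))) = 1/(-158 - (1 - 2)) = 1/(-158 - 1*(-1)) = 1/(-158 + 1) = 1/(-157) = -1/157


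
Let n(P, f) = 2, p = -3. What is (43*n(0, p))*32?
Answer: 2752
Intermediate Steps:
(43*n(0, p))*32 = (43*2)*32 = 86*32 = 2752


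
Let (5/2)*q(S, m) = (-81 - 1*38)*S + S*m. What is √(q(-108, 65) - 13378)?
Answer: I*√276130/5 ≈ 105.1*I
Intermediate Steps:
q(S, m) = -238*S/5 + 2*S*m/5 (q(S, m) = 2*((-81 - 1*38)*S + S*m)/5 = 2*((-81 - 38)*S + S*m)/5 = 2*(-119*S + S*m)/5 = -238*S/5 + 2*S*m/5)
√(q(-108, 65) - 13378) = √((⅖)*(-108)*(-119 + 65) - 13378) = √((⅖)*(-108)*(-54) - 13378) = √(11664/5 - 13378) = √(-55226/5) = I*√276130/5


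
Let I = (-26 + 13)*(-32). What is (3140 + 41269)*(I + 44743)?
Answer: 2005466031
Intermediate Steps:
I = 416 (I = -13*(-32) = 416)
(3140 + 41269)*(I + 44743) = (3140 + 41269)*(416 + 44743) = 44409*45159 = 2005466031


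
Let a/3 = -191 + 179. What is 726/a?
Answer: -121/6 ≈ -20.167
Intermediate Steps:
a = -36 (a = 3*(-191 + 179) = 3*(-12) = -36)
726/a = 726/(-36) = 726*(-1/36) = -121/6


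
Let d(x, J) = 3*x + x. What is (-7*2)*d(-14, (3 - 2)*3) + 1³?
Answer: 785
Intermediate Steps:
d(x, J) = 4*x
(-7*2)*d(-14, (3 - 2)*3) + 1³ = (-7*2)*(4*(-14)) + 1³ = -14*(-56) + 1 = 784 + 1 = 785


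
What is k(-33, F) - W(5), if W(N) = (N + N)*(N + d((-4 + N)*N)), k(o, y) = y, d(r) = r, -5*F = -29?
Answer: -471/5 ≈ -94.200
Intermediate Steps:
F = 29/5 (F = -⅕*(-29) = 29/5 ≈ 5.8000)
W(N) = 2*N*(N + N*(-4 + N)) (W(N) = (N + N)*(N + (-4 + N)*N) = (2*N)*(N + N*(-4 + N)) = 2*N*(N + N*(-4 + N)))
k(-33, F) - W(5) = 29/5 - 2*5²*(-3 + 5) = 29/5 - 2*25*2 = 29/5 - 1*100 = 29/5 - 100 = -471/5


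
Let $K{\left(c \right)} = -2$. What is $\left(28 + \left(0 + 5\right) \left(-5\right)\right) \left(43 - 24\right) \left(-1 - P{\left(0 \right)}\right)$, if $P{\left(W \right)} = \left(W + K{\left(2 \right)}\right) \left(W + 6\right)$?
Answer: $627$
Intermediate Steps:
$P{\left(W \right)} = \left(-2 + W\right) \left(6 + W\right)$ ($P{\left(W \right)} = \left(W - 2\right) \left(W + 6\right) = \left(-2 + W\right) \left(6 + W\right)$)
$\left(28 + \left(0 + 5\right) \left(-5\right)\right) \left(43 - 24\right) \left(-1 - P{\left(0 \right)}\right) = \left(28 + \left(0 + 5\right) \left(-5\right)\right) \left(43 - 24\right) \left(-1 - \left(-12 + 0^{2} + 4 \cdot 0\right)\right) = \left(28 + 5 \left(-5\right)\right) 19 \left(-1 - \left(-12 + 0 + 0\right)\right) = \left(28 - 25\right) 19 \left(-1 - -12\right) = 3 \cdot 19 \left(-1 + 12\right) = 57 \cdot 11 = 627$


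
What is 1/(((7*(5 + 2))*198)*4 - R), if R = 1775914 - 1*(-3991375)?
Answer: -1/5728481 ≈ -1.7457e-7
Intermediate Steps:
R = 5767289 (R = 1775914 + 3991375 = 5767289)
1/(((7*(5 + 2))*198)*4 - R) = 1/(((7*(5 + 2))*198)*4 - 1*5767289) = 1/(((7*7)*198)*4 - 5767289) = 1/((49*198)*4 - 5767289) = 1/(9702*4 - 5767289) = 1/(38808 - 5767289) = 1/(-5728481) = -1/5728481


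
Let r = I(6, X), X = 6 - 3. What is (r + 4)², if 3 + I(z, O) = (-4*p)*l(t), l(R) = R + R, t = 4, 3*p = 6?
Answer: 3969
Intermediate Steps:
p = 2 (p = (⅓)*6 = 2)
X = 3
l(R) = 2*R
I(z, O) = -67 (I(z, O) = -3 + (-4*2)*(2*4) = -3 - 8*8 = -3 - 64 = -67)
r = -67
(r + 4)² = (-67 + 4)² = (-63)² = 3969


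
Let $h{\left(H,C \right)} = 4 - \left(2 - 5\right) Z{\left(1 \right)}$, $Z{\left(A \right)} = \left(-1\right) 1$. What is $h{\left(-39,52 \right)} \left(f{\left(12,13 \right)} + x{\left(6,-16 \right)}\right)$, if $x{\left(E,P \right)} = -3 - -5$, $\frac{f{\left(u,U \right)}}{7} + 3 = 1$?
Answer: $-12$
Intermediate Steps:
$f{\left(u,U \right)} = -14$ ($f{\left(u,U \right)} = -21 + 7 \cdot 1 = -21 + 7 = -14$)
$Z{\left(A \right)} = -1$
$x{\left(E,P \right)} = 2$ ($x{\left(E,P \right)} = -3 + 5 = 2$)
$h{\left(H,C \right)} = 1$ ($h{\left(H,C \right)} = 4 - \left(2 - 5\right) \left(-1\right) = 4 - \left(-3\right) \left(-1\right) = 4 - 3 = 1$)
$h{\left(-39,52 \right)} \left(f{\left(12,13 \right)} + x{\left(6,-16 \right)}\right) = 1 \left(-14 + 2\right) = 1 \left(-12\right) = -12$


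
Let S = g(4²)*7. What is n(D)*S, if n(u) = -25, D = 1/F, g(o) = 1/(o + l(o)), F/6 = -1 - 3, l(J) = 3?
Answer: -175/19 ≈ -9.2105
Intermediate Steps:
F = -24 (F = 6*(-1 - 3) = 6*(-4) = -24)
g(o) = 1/(3 + o) (g(o) = 1/(o + 3) = 1/(3 + o))
D = -1/24 (D = 1/(-24) = -1/24 ≈ -0.041667)
S = 7/19 (S = 7/(3 + 4²) = 7/(3 + 16) = 7/19 ≈ 0.36842)
n(D)*S = -25*7/19 = -175/19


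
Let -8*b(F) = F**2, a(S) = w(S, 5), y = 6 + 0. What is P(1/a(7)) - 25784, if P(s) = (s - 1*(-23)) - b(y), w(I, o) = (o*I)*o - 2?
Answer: -8911747/346 ≈ -25757.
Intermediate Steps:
w(I, o) = -2 + I*o**2 (w(I, o) = (I*o)*o - 2 = I*o**2 - 2 = -2 + I*o**2)
y = 6
a(S) = -2 + 25*S (a(S) = -2 + S*5**2 = -2 + S*25 = -2 + 25*S)
b(F) = -F**2/8
P(s) = 55/2 + s (P(s) = (s - 1*(-23)) - (-1)*6**2/8 = (s + 23) - (-1)*36/8 = (23 + s) - 1*(-9/2) = (23 + s) + 9/2 = 55/2 + s)
P(1/a(7)) - 25784 = (55/2 + 1/(-2 + 25*7)) - 25784 = (55/2 + 1/(-2 + 175)) - 25784 = (55/2 + 1/173) - 25784 = 9517/346 - 25784 = -8911747/346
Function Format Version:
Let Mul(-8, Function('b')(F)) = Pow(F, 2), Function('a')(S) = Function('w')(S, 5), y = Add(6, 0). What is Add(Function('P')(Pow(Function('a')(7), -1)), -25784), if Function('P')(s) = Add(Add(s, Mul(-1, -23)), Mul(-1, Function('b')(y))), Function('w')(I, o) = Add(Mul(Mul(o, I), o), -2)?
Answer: Rational(-8911747, 346) ≈ -25757.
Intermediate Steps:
Function('w')(I, o) = Add(-2, Mul(I, Pow(o, 2))) (Function('w')(I, o) = Add(Mul(Mul(I, o), o), -2) = Add(Mul(I, Pow(o, 2)), -2) = Add(-2, Mul(I, Pow(o, 2))))
y = 6
Function('a')(S) = Add(-2, Mul(25, S)) (Function('a')(S) = Add(-2, Mul(S, Pow(5, 2))) = Add(-2, Mul(S, 25)) = Add(-2, Mul(25, S)))
Function('b')(F) = Mul(Rational(-1, 8), Pow(F, 2))
Function('P')(s) = Add(Rational(55, 2), s) (Function('P')(s) = Add(Add(s, Mul(-1, -23)), Mul(-1, Mul(Rational(-1, 8), Pow(6, 2)))) = Add(Add(s, 23), Mul(-1, Mul(Rational(-1, 8), 36))) = Add(Add(23, s), Mul(-1, Rational(-9, 2))) = Add(Add(23, s), Rational(9, 2)) = Add(Rational(55, 2), s))
Add(Function('P')(Pow(Function('a')(7), -1)), -25784) = Add(Add(Rational(55, 2), Pow(Add(-2, Mul(25, 7)), -1)), -25784) = Add(Add(Rational(55, 2), Pow(Add(-2, 175), -1)), -25784) = Add(Add(Rational(55, 2), Pow(173, -1)), -25784) = Add(Add(Rational(55, 2), Rational(1, 173)), -25784) = Add(Rational(9517, 346), -25784) = Rational(-8911747, 346)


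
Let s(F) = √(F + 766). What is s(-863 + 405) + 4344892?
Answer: 4344892 + 2*√77 ≈ 4.3449e+6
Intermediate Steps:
s(F) = √(766 + F)
s(-863 + 405) + 4344892 = √(766 + (-863 + 405)) + 4344892 = √(766 - 458) + 4344892 = √308 + 4344892 = 2*√77 + 4344892 = 4344892 + 2*√77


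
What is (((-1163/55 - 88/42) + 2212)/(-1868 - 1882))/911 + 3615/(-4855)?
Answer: -2855245510757/3831341456250 ≈ -0.74523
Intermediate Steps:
(((-1163/55 - 88/42) + 2212)/(-1868 - 1882))/911 + 3615/(-4855) = (((-1163*1/55 - 88*1/42) + 2212)/(-3750))*(1/911) + 3615*(-1/4855) = (((-1163/55 - 44/21) + 2212)*(-1/3750))*(1/911) - 723/971 = ((-26843/1155 + 2212)*(-1/3750))*(1/911) - 723/971 = ((2528017/1155)*(-1/3750))*(1/911) - 723/971 = -2528017/4331250*1/911 - 723/971 = -2528017/3945768750 - 723/971 = -2855245510757/3831341456250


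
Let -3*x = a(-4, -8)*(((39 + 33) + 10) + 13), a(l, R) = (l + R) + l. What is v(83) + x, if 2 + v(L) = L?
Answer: 1763/3 ≈ 587.67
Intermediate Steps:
a(l, R) = R + 2*l (a(l, R) = (R + l) + l = R + 2*l)
v(L) = -2 + L
x = 1520/3 (x = -(-8 + 2*(-4))*(((39 + 33) + 10) + 13)/3 = -(-8 - 8)*((72 + 10) + 13)/3 = -(-16)*(82 + 13)/3 = -(-16)*95/3 = -1/3*(-1520) = 1520/3 ≈ 506.67)
v(83) + x = (-2 + 83) + 1520/3 = 81 + 1520/3 = 1763/3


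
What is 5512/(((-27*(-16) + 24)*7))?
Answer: 689/399 ≈ 1.7268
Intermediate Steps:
5512/(((-27*(-16) + 24)*7)) = 5512/(((432 + 24)*7)) = 5512/((456*7)) = 5512/3192 = 5512*(1/3192) = 689/399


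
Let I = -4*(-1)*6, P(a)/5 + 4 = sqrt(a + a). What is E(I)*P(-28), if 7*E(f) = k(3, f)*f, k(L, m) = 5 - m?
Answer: 9120/7 - 4560*I*sqrt(14)/7 ≈ 1302.9 - 2437.4*I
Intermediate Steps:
P(a) = -20 + 5*sqrt(2)*sqrt(a) (P(a) = -20 + 5*sqrt(a + a) = -20 + 5*sqrt(2*a) = -20 + 5*(sqrt(2)*sqrt(a)) = -20 + 5*sqrt(2)*sqrt(a))
I = 24 (I = 4*6 = 24)
E(f) = f*(5 - f)/7 (E(f) = ((5 - f)*f)/7 = (f*(5 - f))/7 = f*(5 - f)/7)
E(I)*P(-28) = ((1/7)*24*(5 - 1*24))*(-20 + 5*sqrt(2)*sqrt(-28)) = ((1/7)*24*(5 - 24))*(-20 + 5*sqrt(2)*(2*I*sqrt(7))) = ((1/7)*24*(-19))*(-20 + 10*I*sqrt(14)) = -456*(-20 + 10*I*sqrt(14))/7 = 9120/7 - 4560*I*sqrt(14)/7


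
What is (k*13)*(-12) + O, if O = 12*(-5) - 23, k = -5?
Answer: 697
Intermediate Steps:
O = -83 (O = -60 - 23 = -83)
(k*13)*(-12) + O = -5*13*(-12) - 83 = -65*(-12) - 83 = 780 - 83 = 697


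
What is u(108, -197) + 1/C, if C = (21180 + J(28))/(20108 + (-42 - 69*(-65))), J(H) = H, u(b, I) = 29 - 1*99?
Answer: -1460009/21208 ≈ -68.842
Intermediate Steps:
u(b, I) = -70 (u(b, I) = 29 - 99 = -70)
C = 21208/24551 (C = (21180 + 28)/(20108 + (-42 - 69*(-65))) = 21208/(20108 + (-42 + 4485)) = 21208/(20108 + 4443) = 21208/24551 ≈ 0.86383)
u(108, -197) + 1/C = -70 + 1/(21208/24551) = -70 + 24551/21208 = -1460009/21208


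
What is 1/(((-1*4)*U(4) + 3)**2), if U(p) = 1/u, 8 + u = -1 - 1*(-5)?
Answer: 1/16 ≈ 0.062500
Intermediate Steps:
u = -4 (u = -8 + (-1 - 1*(-5)) = -8 + (-1 + 5) = -8 + 4 = -4)
U(p) = -1/4 (U(p) = 1/(-4) = 1*(-1/4) = -1/4)
1/(((-1*4)*U(4) + 3)**2) = 1/((-1*4*(-1/4) + 3)**2) = 1/((-4*(-1/4) + 3)**2) = 1/((1 + 3)**2) = 1/(4**2) = 1/16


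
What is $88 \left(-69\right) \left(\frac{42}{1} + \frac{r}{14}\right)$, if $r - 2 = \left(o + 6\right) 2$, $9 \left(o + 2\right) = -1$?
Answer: $- \frac{5444560}{21} \approx -2.5926 \cdot 10^{5}$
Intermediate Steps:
$o = - \frac{19}{9}$ ($o = -2 + \frac{1}{9} \left(-1\right) = -2 - \frac{1}{9} = - \frac{19}{9} \approx -2.1111$)
$r = \frac{88}{9}$ ($r = 2 + \left(- \frac{19}{9} + 6\right) 2 = 2 + \frac{35}{9} \cdot 2 = 2 + \frac{70}{9} = \frac{88}{9} \approx 9.7778$)
$88 \left(-69\right) \left(\frac{42}{1} + \frac{r}{14}\right) = 88 \left(-69\right) \left(\frac{42}{1} + \frac{88}{9 \cdot 14}\right) = - 6072 \left(42 \cdot 1 + \frac{88}{9} \cdot \frac{1}{14}\right) = - 6072 \left(42 + \frac{44}{63}\right) = \left(-6072\right) \frac{2690}{63} = - \frac{5444560}{21}$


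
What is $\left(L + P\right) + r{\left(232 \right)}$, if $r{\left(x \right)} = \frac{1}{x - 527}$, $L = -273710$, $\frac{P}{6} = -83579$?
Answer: $- \frac{228679281}{295} \approx -7.7518 \cdot 10^{5}$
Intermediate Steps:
$P = -501474$ ($P = 6 \left(-83579\right) = -501474$)
$r{\left(x \right)} = \frac{1}{-527 + x}$
$\left(L + P\right) + r{\left(232 \right)} = \left(-273710 - 501474\right) + \frac{1}{-527 + 232} = -775184 + \frac{1}{-295} = -775184 - \frac{1}{295} = - \frac{228679281}{295}$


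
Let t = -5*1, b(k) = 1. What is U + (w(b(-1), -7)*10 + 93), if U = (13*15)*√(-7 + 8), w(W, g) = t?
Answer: 238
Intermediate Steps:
t = -5
w(W, g) = -5
U = 195 (U = 195*√1 = 195*1 = 195)
U + (w(b(-1), -7)*10 + 93) = 195 + (-5*10 + 93) = 195 + (-50 + 93) = 195 + 43 = 238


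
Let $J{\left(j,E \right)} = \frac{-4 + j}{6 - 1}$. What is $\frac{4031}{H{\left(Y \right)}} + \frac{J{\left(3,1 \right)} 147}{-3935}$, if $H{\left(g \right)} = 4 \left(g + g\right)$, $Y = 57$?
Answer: $\frac{79376957}{8971800} \approx 8.8474$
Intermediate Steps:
$J{\left(j,E \right)} = - \frac{4}{5} + \frac{j}{5}$ ($J{\left(j,E \right)} = \frac{-4 + j}{5} = \left(-4 + j\right) \frac{1}{5} = - \frac{4}{5} + \frac{j}{5}$)
$H{\left(g \right)} = 8 g$ ($H{\left(g \right)} = 4 \cdot 2 g = 8 g$)
$\frac{4031}{H{\left(Y \right)}} + \frac{J{\left(3,1 \right)} 147}{-3935} = \frac{4031}{8 \cdot 57} + \frac{\left(- \frac{4}{5} + \frac{1}{5} \cdot 3\right) 147}{-3935} = \frac{4031}{456} + \left(- \frac{4}{5} + \frac{3}{5}\right) 147 \left(- \frac{1}{3935}\right) = 4031 \cdot \frac{1}{456} + \left(- \frac{1}{5}\right) 147 \left(- \frac{1}{3935}\right) = \frac{4031}{456} - - \frac{147}{19675} = \frac{4031}{456} + \frac{147}{19675} = \frac{79376957}{8971800}$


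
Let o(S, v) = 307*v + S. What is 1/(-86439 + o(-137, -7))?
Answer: -1/88725 ≈ -1.1271e-5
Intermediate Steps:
o(S, v) = S + 307*v
1/(-86439 + o(-137, -7)) = 1/(-86439 + (-137 + 307*(-7))) = 1/(-86439 + (-137 - 2149)) = 1/(-86439 - 2286) = 1/(-88725) = -1/88725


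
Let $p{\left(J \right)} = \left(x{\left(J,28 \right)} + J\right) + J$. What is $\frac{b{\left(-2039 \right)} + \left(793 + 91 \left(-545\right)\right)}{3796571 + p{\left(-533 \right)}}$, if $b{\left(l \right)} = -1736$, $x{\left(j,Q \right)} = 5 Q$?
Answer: $- \frac{16846}{1265215} \approx -0.013315$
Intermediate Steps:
$p{\left(J \right)} = 140 + 2 J$ ($p{\left(J \right)} = \left(5 \cdot 28 + J\right) + J = \left(140 + J\right) + J = 140 + 2 J$)
$\frac{b{\left(-2039 \right)} + \left(793 + 91 \left(-545\right)\right)}{3796571 + p{\left(-533 \right)}} = \frac{-1736 + \left(793 + 91 \left(-545\right)\right)}{3796571 + \left(140 + 2 \left(-533\right)\right)} = \frac{-1736 + \left(793 - 49595\right)}{3796571 + \left(140 - 1066\right)} = \frac{-1736 - 48802}{3796571 - 926} = - \frac{50538}{3795645} = \left(-50538\right) \frac{1}{3795645} = - \frac{16846}{1265215}$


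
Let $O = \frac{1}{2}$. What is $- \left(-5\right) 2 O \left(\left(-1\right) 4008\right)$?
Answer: $-20040$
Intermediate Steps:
$O = \frac{1}{2} \approx 0.5$
$- \left(-5\right) 2 O \left(\left(-1\right) 4008\right) = - \left(-5\right) 2 \cdot \frac{1}{2} \left(\left(-1\right) 4008\right) = - \left(-10\right) \frac{1}{2} \left(-4008\right) = - \left(-5\right) \left(-4008\right) = \left(-1\right) 20040 = -20040$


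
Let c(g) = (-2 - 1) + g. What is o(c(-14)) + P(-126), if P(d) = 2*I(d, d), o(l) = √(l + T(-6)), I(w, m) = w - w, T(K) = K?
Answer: I*√23 ≈ 4.7958*I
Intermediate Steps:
I(w, m) = 0
c(g) = -3 + g
o(l) = √(-6 + l) (o(l) = √(l - 6) = √(-6 + l))
P(d) = 0 (P(d) = 2*0 = 0)
o(c(-14)) + P(-126) = √(-6 + (-3 - 14)) + 0 = √(-6 - 17) + 0 = √(-23) + 0 = I*√23 + 0 = I*√23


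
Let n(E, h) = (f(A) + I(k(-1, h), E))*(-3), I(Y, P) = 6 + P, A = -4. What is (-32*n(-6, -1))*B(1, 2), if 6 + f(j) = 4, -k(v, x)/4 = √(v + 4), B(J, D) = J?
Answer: -192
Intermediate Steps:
k(v, x) = -4*√(4 + v) (k(v, x) = -4*√(v + 4) = -4*√(4 + v))
f(j) = -2 (f(j) = -6 + 4 = -2)
n(E, h) = -12 - 3*E (n(E, h) = (-2 + (6 + E))*(-3) = (4 + E)*(-3) = -12 - 3*E)
(-32*n(-6, -1))*B(1, 2) = -32*(-12 - 3*(-6))*1 = -32*(-12 + 18)*1 = -32*6*1 = -192*1 = -192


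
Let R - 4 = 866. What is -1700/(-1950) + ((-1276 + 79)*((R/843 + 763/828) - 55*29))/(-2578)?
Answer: -1920300430715/2599211784 ≈ -738.80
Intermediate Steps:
R = 870 (R = 4 + 866 = 870)
-1700/(-1950) + ((-1276 + 79)*((R/843 + 763/828) - 55*29))/(-2578) = -1700/(-1950) + ((-1276 + 79)*((870/843 + 763/828) - 55*29))/(-2578) = -1700*(-1/1950) - 1197*((870*(1/843) + 763*(1/828)) - 1595)*(-1/2578) = 34/39 - 1197*((290/281 + 763/828) - 1595)*(-1/2578) = 34/39 - 1197*(454523/232668 - 1595)*(-1/2578) = 34/39 - 1197*(-370650937/232668)*(-1/2578) = 34/39 + (49296574621/25852)*(-1/2578) = 34/39 - 49296574621/66646456 = -1920300430715/2599211784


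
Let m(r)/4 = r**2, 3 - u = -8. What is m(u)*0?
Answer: 0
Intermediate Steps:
u = 11 (u = 3 - 1*(-8) = 3 + 8 = 11)
m(r) = 4*r**2
m(u)*0 = (4*11**2)*0 = (4*121)*0 = 484*0 = 0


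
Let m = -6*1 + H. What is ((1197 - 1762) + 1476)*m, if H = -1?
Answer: -6377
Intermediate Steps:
m = -7 (m = -6*1 - 1 = -6 - 1 = -7)
((1197 - 1762) + 1476)*m = ((1197 - 1762) + 1476)*(-7) = (-565 + 1476)*(-7) = 911*(-7) = -6377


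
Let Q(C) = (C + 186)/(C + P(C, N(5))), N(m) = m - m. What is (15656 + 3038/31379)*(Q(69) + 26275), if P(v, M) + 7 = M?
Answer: 400216502279955/972749 ≈ 4.1143e+8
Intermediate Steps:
N(m) = 0
P(v, M) = -7 + M
Q(C) = (186 + C)/(-7 + C) (Q(C) = (C + 186)/(C + (-7 + 0)) = (186 + C)/(C - 7) = (186 + C)/(-7 + C))
(15656 + 3038/31379)*(Q(69) + 26275) = (15656 + 3038/31379)*((186 + 69)/(-7 + 69) + 26275) = (15656 + 3038*(1/31379))*(255/62 + 26275) = (15656 + 3038/31379)*((1/62)*255 + 26275) = 491272662*(255/62 + 26275)/31379 = (491272662/31379)*(1629305/62) = 400216502279955/972749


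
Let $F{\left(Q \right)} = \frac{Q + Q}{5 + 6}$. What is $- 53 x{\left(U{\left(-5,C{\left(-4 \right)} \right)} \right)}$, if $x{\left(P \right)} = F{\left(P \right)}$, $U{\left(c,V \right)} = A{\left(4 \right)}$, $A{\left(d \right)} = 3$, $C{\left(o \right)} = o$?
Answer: $- \frac{318}{11} \approx -28.909$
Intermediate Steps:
$F{\left(Q \right)} = \frac{2 Q}{11}$
$U{\left(c,V \right)} = 3$
$x{\left(P \right)} = \frac{2 P}{11}$
$- 53 x{\left(U{\left(-5,C{\left(-4 \right)} \right)} \right)} = - 53 \cdot \frac{2}{11} \cdot 3 = \left(-53\right) \frac{6}{11} = - \frac{318}{11}$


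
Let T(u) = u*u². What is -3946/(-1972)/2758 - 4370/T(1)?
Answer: -11883723587/2719388 ≈ -4370.0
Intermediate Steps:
T(u) = u³
-3946/(-1972)/2758 - 4370/T(1) = -3946/(-1972)/2758 - 4370/(1³) = -3946*(-1/1972)*(1/2758) - 4370/1 = (1973/986)*(1/2758) - 4370*1 = 1973/2719388 - 4370 = -11883723587/2719388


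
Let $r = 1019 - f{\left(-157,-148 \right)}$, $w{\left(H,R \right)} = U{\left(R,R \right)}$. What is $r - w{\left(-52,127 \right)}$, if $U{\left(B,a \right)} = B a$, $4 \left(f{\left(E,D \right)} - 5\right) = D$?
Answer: $-15078$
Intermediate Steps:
$f{\left(E,D \right)} = 5 + \frac{D}{4}$
$w{\left(H,R \right)} = R^{2}$ ($w{\left(H,R \right)} = R R = R^{2}$)
$r = 1051$ ($r = 1019 - \left(5 + \frac{1}{4} \left(-148\right)\right) = 1019 - \left(5 - 37\right) = 1019 - -32 = 1019 + 32 = 1051$)
$r - w{\left(-52,127 \right)} = 1051 - 127^{2} = 1051 - 16129 = -15078$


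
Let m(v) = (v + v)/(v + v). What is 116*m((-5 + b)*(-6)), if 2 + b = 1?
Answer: 116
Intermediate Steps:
b = -1 (b = -2 + 1 = -1)
m(v) = 1 (m(v) = (2*v)/((2*v)) = (2*v)*(1/(2*v)) = 1)
116*m((-5 + b)*(-6)) = 116*1 = 116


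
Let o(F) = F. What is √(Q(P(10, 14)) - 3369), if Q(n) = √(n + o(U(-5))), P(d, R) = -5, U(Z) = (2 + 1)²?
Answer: I*√3367 ≈ 58.026*I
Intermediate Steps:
U(Z) = 9 (U(Z) = 3² = 9)
Q(n) = √(9 + n) (Q(n) = √(n + 9) = √(9 + n))
√(Q(P(10, 14)) - 3369) = √(√(9 - 5) - 3369) = √(√4 - 3369) = √(2 - 3369) = √(-3367) = I*√3367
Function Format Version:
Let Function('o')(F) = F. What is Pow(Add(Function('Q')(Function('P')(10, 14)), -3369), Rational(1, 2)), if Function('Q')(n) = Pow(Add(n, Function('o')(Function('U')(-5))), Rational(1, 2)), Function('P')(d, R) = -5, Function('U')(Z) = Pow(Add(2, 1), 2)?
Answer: Mul(I, Pow(3367, Rational(1, 2))) ≈ Mul(58.026, I)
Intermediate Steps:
Function('U')(Z) = 9 (Function('U')(Z) = Pow(3, 2) = 9)
Function('Q')(n) = Pow(Add(9, n), Rational(1, 2)) (Function('Q')(n) = Pow(Add(n, 9), Rational(1, 2)) = Pow(Add(9, n), Rational(1, 2)))
Pow(Add(Function('Q')(Function('P')(10, 14)), -3369), Rational(1, 2)) = Pow(Add(Pow(Add(9, -5), Rational(1, 2)), -3369), Rational(1, 2)) = Pow(Add(Pow(4, Rational(1, 2)), -3369), Rational(1, 2)) = Pow(Add(2, -3369), Rational(1, 2)) = Pow(-3367, Rational(1, 2)) = Mul(I, Pow(3367, Rational(1, 2)))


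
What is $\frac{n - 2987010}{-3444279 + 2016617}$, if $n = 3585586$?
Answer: $- \frac{299288}{713831} \approx -0.41927$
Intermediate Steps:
$\frac{n - 2987010}{-3444279 + 2016617} = \frac{3585586 - 2987010}{-3444279 + 2016617} = \frac{598576}{-1427662} = 598576 \left(- \frac{1}{1427662}\right) = - \frac{299288}{713831}$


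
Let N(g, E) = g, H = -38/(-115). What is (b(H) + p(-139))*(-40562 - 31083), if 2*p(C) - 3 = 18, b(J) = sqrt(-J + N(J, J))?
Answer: -1504545/2 ≈ -7.5227e+5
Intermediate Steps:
H = 38/115 (H = -38*(-1/115) = 38/115 ≈ 0.33043)
b(J) = 0 (b(J) = sqrt(-J + J) = sqrt(0) = 0)
p(C) = 21/2 (p(C) = 3/2 + (1/2)*18 = 3/2 + 9 = 21/2)
(b(H) + p(-139))*(-40562 - 31083) = (0 + 21/2)*(-40562 - 31083) = (21/2)*(-71645) = -1504545/2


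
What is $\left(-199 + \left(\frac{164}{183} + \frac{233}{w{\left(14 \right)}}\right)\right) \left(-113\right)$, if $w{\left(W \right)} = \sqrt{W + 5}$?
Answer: $\frac{4096589}{183} - \frac{26329 \sqrt{19}}{19} \approx 16345.0$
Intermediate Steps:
$w{\left(W \right)} = \sqrt{5 + W}$
$\left(-199 + \left(\frac{164}{183} + \frac{233}{w{\left(14 \right)}}\right)\right) \left(-113\right) = \left(-199 + \left(\frac{164}{183} + \frac{233}{\sqrt{5 + 14}}\right)\right) \left(-113\right) = \left(-199 + \left(164 \cdot \frac{1}{183} + \frac{233}{\sqrt{19}}\right)\right) \left(-113\right) = \left(-199 + \left(\frac{164}{183} + 233 \frac{\sqrt{19}}{19}\right)\right) \left(-113\right) = \left(-199 + \left(\frac{164}{183} + \frac{233 \sqrt{19}}{19}\right)\right) \left(-113\right) = \left(- \frac{36253}{183} + \frac{233 \sqrt{19}}{19}\right) \left(-113\right) = \frac{4096589}{183} - \frac{26329 \sqrt{19}}{19}$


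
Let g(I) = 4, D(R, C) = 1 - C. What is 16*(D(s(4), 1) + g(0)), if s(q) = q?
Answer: 64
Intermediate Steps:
16*(D(s(4), 1) + g(0)) = 16*((1 - 1*1) + 4) = 16*((1 - 1) + 4) = 16*(0 + 4) = 16*4 = 64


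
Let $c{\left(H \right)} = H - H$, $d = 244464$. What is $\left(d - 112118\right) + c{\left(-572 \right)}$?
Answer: $132346$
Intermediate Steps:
$c{\left(H \right)} = 0$
$\left(d - 112118\right) + c{\left(-572 \right)} = \left(244464 - 112118\right) + 0 = 132346 + 0 = 132346$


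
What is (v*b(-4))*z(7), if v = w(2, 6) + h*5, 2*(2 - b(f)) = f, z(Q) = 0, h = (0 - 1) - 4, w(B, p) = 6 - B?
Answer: 0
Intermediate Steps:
h = -5 (h = -1 - 4 = -5)
b(f) = 2 - f/2
v = -21 (v = (6 - 1*2) - 5*5 = (6 - 2) - 25 = 4 - 25 = -21)
(v*b(-4))*z(7) = -21*(2 - ½*(-4))*0 = -21*(2 + 2)*0 = -21*4*0 = -84*0 = 0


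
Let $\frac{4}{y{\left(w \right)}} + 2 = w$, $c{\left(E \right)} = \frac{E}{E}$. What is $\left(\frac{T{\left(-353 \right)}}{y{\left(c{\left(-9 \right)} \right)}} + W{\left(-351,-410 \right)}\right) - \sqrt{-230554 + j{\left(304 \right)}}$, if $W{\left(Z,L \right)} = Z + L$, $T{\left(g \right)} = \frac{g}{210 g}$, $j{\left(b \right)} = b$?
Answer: $- \frac{639241}{840} - 5 i \sqrt{9210} \approx -761.0 - 479.84 i$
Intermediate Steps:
$c{\left(E \right)} = 1$
$T{\left(g \right)} = \frac{1}{210}$ ($T{\left(g \right)} = g \frac{1}{210 g} = \frac{1}{210}$)
$y{\left(w \right)} = \frac{4}{-2 + w}$
$W{\left(Z,L \right)} = L + Z$
$\left(\frac{T{\left(-353 \right)}}{y{\left(c{\left(-9 \right)} \right)}} + W{\left(-351,-410 \right)}\right) - \sqrt{-230554 + j{\left(304 \right)}} = \left(\frac{1}{210 \frac{4}{-2 + 1}} - 761\right) - \sqrt{-230554 + 304} = \left(\frac{1}{210 \frac{4}{-1}} - 761\right) - \sqrt{-230250} = \left(\frac{1}{210 \cdot 4 \left(-1\right)} - 761\right) - 5 i \sqrt{9210} = \left(\frac{1}{210 \left(-4\right)} - 761\right) - 5 i \sqrt{9210} = \left(\frac{1}{210} \left(- \frac{1}{4}\right) - 761\right) - 5 i \sqrt{9210} = \left(- \frac{1}{840} - 761\right) - 5 i \sqrt{9210} = - \frac{639241}{840} - 5 i \sqrt{9210}$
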